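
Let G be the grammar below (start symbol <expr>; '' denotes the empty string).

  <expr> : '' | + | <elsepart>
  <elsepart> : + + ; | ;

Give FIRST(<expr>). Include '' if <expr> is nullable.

{ +, ;, '' }

<expr> : '' contributes ''.
<expr> : + contributes {+}.
From <expr> : <elsepart>: add FIRST(<elsepart>) = { +, ; }.
Union: FIRST(<expr>) = { +, ;, '' }.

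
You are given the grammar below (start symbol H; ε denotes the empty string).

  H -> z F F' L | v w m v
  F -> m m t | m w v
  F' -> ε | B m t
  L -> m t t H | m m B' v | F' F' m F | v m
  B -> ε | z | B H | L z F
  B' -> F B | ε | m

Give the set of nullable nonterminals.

{ B, B', F' }

Directly nullable (have an ε-production): F', B, B'.
No other nonterminal has a production whose RHS symbols are all nullable.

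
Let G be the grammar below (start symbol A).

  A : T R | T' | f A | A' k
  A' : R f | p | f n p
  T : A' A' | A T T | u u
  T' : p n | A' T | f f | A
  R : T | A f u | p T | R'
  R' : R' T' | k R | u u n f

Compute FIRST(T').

{ f, k, p, u }

T' : p n contributes {p}.
From T' : A' T: add FIRST(A') = { f, k, p, u }.
T' : f f contributes {f}.
From T' : A: add FIRST(A) = { f, k, p, u }.
Union: FIRST(T') = { f, k, p, u }.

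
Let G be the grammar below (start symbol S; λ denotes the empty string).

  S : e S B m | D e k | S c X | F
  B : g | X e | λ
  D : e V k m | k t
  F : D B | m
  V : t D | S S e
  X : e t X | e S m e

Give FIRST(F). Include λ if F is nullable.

{ e, k, m }

From F : D B: add FIRST(D) = { e, k }.
F : m contributes {m}.
Union: FIRST(F) = { e, k, m }.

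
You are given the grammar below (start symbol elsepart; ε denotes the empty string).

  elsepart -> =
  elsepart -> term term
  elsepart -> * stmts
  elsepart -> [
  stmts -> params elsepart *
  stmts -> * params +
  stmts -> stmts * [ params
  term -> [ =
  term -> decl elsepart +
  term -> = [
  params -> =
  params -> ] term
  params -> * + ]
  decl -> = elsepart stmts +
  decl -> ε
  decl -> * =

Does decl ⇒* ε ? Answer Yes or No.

decl has an ε-production, so decl ⇒ ε.

Yes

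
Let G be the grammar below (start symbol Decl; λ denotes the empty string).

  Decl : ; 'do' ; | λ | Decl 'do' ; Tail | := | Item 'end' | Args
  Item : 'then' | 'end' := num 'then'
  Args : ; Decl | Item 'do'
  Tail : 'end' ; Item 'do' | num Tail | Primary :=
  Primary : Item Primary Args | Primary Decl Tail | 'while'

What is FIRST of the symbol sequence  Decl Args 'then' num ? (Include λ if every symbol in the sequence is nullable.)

{ 'do', 'end', 'then', :=, ; }

Add FIRST(Decl)\{λ} = { 'do', 'end', 'then', :=, ; }; Decl is nullable, continue.
Add FIRST(Args) = { 'end', 'then', ; }; Args is not nullable, stop.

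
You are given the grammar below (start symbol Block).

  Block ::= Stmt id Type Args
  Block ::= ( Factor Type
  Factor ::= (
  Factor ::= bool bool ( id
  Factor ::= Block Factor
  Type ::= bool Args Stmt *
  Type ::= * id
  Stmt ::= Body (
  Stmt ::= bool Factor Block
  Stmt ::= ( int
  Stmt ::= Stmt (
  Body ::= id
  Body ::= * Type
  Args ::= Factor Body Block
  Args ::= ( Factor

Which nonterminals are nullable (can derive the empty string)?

{ } (none)

No nonterminal has an empty production or an RHS whose symbols are all nullable.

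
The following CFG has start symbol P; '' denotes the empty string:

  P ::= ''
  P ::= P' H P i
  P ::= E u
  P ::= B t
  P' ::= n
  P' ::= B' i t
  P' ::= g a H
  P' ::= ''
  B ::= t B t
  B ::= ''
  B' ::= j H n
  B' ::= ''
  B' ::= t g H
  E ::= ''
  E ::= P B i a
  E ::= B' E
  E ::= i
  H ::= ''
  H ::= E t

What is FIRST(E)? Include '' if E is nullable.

{ g, i, j, n, t, u, '' }

E ::= '' contributes ''.
From E ::= P B i a: P, B nullable, take FIRST(P) ∪ FIRST(B) ∪ {i} = { g, i, j, n, t, u }.
From E ::= B' E: B', E nullable, take FIRST(B') ∪ FIRST(E) = { g, i, j, n, t, u }; also '' since the whole RHS is nullable.
E ::= i contributes {i}.
Union: FIRST(E) = { g, i, j, n, t, u, '' }.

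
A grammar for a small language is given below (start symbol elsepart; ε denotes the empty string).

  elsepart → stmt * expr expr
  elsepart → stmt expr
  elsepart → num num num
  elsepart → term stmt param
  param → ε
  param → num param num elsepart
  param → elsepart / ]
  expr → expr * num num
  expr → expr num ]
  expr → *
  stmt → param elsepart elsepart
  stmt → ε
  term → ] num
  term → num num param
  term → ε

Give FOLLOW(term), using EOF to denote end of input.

In elsepart → term stmt param: add FIRST(stmt param)\{ε} = { *, /, ], num }.
  Since stmt param is nullable, also add FOLLOW(elsepart) = { EOF, *, /, ], num }.
Union: FOLLOW(term) = { EOF, *, /, ], num }.

{ EOF, *, /, ], num }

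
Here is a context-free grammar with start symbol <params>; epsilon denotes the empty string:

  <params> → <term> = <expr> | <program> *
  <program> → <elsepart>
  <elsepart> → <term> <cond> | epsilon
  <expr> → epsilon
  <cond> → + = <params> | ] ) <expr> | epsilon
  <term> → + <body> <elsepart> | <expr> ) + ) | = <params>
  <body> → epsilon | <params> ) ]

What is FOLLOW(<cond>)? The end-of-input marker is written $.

In <elsepart> → <term> <cond>: <cond> is at the end, add FOLLOW(<elsepart>) = { *, +, =, ] }.
Union: FOLLOW(<cond>) = { *, +, =, ] }.

{ *, +, =, ] }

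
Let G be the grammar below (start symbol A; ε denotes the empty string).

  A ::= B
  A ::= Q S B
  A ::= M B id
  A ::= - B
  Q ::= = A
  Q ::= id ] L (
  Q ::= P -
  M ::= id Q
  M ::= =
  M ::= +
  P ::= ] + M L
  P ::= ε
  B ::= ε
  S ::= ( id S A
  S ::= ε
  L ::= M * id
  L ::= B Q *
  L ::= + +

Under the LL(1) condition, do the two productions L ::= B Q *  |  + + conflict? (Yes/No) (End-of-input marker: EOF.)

FIRST(B Q *) = { -, =, ], id } and FIRST(+ +) = { + }.
The FIRST sets are disjoint and neither alternative is nullable — no conflict.

No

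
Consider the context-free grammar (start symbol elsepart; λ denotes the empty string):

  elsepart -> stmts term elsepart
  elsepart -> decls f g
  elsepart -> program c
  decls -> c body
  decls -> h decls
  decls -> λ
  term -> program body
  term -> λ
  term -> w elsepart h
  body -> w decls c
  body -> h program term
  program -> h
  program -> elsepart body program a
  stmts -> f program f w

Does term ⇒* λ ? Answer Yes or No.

Yes

term has an λ-production, so term ⇒ λ.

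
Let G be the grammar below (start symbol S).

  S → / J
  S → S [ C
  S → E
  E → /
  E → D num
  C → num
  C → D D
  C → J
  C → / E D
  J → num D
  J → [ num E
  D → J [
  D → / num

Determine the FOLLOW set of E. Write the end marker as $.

{ $, /, [, num }

In S → E: E is at the end, add FOLLOW(S) = { $, [ }.
In C → / E D: add FIRST(D) = { /, [, num }.
In J → [ num E: E is at the end, add FOLLOW(J) = { $, [ }.
Union: FOLLOW(E) = { $, /, [, num }.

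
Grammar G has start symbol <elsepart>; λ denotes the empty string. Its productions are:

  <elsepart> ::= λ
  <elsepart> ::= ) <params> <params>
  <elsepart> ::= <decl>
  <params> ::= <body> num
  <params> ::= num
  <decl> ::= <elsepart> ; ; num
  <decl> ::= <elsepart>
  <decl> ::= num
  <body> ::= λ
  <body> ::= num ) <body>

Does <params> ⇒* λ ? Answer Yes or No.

No

Nullable nonterminals: <body>, <decl>, <elsepart>.
No production of <params> has an RHS whose symbols are all nullable, so <params> is not nullable.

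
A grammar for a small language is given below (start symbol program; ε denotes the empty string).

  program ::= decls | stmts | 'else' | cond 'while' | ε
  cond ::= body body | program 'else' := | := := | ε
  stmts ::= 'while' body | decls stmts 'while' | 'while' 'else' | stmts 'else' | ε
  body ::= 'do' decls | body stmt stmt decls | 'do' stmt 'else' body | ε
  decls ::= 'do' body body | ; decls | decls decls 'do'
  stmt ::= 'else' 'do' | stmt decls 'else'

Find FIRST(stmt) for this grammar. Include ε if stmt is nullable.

{ 'else' }

stmt ::= 'else' 'do' contributes {'else'}.
From stmt ::= stmt decls 'else': add FIRST(stmt) = { 'else' }.
Union: FIRST(stmt) = { 'else' }.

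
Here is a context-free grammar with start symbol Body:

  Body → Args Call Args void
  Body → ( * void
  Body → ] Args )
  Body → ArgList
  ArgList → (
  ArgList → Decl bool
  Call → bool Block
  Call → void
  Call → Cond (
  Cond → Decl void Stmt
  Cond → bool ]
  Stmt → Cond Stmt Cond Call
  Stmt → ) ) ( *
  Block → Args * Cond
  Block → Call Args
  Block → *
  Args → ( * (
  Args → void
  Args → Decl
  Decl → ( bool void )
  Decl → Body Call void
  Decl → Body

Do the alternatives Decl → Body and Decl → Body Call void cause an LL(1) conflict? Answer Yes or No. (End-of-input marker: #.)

FIRST(Body) = { (, ], void } and FIRST(Body Call void) = { (, ], void }.
Both contain (, so the two alternatives are not disjoint — LL(1) conflict.

Yes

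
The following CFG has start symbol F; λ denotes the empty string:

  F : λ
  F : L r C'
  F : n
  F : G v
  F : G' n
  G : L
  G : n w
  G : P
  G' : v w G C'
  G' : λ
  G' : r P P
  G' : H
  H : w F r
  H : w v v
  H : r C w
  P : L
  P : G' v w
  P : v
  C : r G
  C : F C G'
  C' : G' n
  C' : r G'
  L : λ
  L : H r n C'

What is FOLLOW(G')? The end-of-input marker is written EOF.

In F : G' n: add FIRST(n) = { n }.
In P : G' v w: add FIRST(v w) = { v }.
In C : F C G': G' is at the end, add FOLLOW(C) = { r, v, w }.
In C' : G' n: add FIRST(n) = { n }.
In C' : r G': G' is at the end, add FOLLOW(C') = { EOF, n, r, v, w }.
Union: FOLLOW(G') = { EOF, n, r, v, w }.

{ EOF, n, r, v, w }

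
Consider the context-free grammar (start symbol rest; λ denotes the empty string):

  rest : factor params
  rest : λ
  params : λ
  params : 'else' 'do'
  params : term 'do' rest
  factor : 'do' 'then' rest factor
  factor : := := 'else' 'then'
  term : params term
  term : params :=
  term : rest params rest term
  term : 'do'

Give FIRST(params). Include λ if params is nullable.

{ 'do', 'else', :=, λ }

params : λ contributes λ.
params : 'else' 'do' contributes {'else'}.
From params : term 'do' rest: add FIRST(term) = { 'do', 'else', := }.
Union: FIRST(params) = { 'do', 'else', :=, λ }.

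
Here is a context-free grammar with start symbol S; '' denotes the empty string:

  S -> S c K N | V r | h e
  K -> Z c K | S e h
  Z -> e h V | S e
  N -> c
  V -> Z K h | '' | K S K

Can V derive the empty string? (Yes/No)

Yes

V has an ''-production, so V ⇒ ''.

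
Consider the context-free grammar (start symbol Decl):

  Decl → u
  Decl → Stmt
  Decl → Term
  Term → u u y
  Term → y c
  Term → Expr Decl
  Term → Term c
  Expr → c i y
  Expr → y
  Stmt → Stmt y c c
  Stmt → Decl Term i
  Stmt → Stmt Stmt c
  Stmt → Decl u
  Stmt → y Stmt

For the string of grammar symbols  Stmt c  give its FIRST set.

Add FIRST(Stmt) = { c, u, y }; Stmt is not nullable, stop.

{ c, u, y }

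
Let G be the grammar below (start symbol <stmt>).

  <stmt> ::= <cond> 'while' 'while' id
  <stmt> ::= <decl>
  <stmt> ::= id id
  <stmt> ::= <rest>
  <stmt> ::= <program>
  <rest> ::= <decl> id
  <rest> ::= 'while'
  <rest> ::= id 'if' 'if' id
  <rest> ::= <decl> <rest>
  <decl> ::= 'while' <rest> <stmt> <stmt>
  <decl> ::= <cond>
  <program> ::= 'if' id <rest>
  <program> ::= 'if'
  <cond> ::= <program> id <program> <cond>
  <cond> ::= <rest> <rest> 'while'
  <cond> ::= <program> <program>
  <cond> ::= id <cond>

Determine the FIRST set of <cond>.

From <cond> ::= <program> id <program> <cond>: add FIRST(<program>) = { 'if' }.
From <cond> ::= <rest> <rest> 'while': add FIRST(<rest>) = { 'if', 'while', id }.
From <cond> ::= <program> <program>: add FIRST(<program>) = { 'if' }.
<cond> ::= id <cond> contributes {id}.
Union: FIRST(<cond>) = { 'if', 'while', id }.

{ 'if', 'while', id }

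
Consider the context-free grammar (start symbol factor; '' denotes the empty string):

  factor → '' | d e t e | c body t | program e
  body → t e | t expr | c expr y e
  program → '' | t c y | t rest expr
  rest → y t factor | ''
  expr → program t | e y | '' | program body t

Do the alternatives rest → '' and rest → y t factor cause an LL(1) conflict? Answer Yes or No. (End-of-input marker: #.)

No

FIRST('') = { '' } and FIRST(y t factor) = { y }.
The first is nullable but FOLLOW(rest) = { c, e, t } is disjoint from FIRST of the second.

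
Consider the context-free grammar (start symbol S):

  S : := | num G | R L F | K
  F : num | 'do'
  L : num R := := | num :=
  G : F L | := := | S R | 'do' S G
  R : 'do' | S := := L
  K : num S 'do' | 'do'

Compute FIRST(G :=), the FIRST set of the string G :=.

{ 'do', :=, num }

Add FIRST(G) = { 'do', :=, num }; G is not nullable, stop.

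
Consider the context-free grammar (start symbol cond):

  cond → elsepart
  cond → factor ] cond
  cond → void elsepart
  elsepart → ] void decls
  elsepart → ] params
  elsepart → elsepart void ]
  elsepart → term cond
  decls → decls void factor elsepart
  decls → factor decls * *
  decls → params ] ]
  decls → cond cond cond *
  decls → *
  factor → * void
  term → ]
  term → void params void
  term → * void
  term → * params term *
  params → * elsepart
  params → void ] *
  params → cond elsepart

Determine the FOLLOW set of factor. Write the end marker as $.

In cond → factor ] cond: add FIRST(] cond) = { ] }.
In decls → decls void factor elsepart: add FIRST(elsepart) = { *, ], void }.
In decls → factor decls * *: add FIRST(decls * *) = { *, ], void }.
Union: FOLLOW(factor) = { *, ], void }.

{ *, ], void }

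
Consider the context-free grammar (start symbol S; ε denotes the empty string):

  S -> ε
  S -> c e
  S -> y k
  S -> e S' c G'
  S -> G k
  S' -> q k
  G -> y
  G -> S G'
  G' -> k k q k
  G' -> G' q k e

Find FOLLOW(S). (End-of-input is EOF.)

S is the start symbol, so EOF ∈ FOLLOW(S).
In G -> S G': add FIRST(G') = { k }.
Union: FOLLOW(S) = { EOF, k }.

{ EOF, k }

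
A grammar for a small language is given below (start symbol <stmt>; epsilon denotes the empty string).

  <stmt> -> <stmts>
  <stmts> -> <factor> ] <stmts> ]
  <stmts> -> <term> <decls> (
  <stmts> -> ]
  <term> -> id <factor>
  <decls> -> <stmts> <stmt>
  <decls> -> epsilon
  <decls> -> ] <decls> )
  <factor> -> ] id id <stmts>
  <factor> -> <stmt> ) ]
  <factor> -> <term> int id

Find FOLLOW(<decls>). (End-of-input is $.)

In <stmts> -> <term> <decls> (: add FIRST(() = { ( }.
In <decls> -> ] <decls> ): add FIRST()) = { ) }.
Union: FOLLOW(<decls>) = { (, ) }.

{ (, ) }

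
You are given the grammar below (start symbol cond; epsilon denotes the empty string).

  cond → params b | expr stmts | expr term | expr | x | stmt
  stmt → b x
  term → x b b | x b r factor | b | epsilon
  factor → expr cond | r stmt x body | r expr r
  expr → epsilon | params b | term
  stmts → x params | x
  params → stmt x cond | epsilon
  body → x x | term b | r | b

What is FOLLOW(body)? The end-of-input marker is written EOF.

In factor → r stmt x body: body is at the end, add FOLLOW(factor) = { EOF, b, r, x }.
Union: FOLLOW(body) = { EOF, b, r, x }.

{ EOF, b, r, x }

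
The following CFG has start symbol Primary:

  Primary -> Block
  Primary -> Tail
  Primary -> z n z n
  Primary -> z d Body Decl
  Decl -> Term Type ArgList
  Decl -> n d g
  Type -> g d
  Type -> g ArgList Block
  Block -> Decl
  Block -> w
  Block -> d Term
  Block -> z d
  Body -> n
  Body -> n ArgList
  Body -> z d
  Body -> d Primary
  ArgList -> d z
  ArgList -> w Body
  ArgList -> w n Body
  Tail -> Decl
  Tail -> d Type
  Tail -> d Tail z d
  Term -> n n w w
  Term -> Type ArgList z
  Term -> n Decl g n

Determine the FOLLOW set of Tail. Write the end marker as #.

{ #, d, g, n, w, z }

In Primary -> Tail: Tail is at the end, add FOLLOW(Primary) = { #, d, g, n, w, z }.
In Tail -> d Tail z d: add FIRST(z d) = { z }.
Union: FOLLOW(Tail) = { #, d, g, n, w, z }.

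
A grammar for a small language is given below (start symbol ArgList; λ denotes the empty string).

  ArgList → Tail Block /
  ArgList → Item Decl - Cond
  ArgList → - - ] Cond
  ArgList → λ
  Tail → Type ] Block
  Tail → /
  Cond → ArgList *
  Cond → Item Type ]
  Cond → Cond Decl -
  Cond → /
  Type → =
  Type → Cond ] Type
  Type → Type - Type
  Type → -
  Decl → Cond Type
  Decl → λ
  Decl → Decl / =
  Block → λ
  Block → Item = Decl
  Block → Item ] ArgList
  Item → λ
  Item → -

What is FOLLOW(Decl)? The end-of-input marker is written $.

In ArgList → Item Decl - Cond: add FIRST(- Cond) = { - }.
In Cond → Cond Decl -: add FIRST(-) = { - }.
In Decl → Decl / =: add FIRST(/ =) = { / }.
In Block → Item = Decl: Decl is at the end, add FOLLOW(Block) = { -, /, =, ] }.
Union: FOLLOW(Decl) = { -, /, =, ] }.

{ -, /, =, ] }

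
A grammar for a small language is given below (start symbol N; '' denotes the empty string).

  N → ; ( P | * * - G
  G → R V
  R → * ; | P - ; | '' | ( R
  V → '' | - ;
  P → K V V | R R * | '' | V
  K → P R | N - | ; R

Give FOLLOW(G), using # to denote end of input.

{ #, - }

In N → * * - G: G is at the end, add FOLLOW(N) = { #, - }.
Union: FOLLOW(G) = { #, - }.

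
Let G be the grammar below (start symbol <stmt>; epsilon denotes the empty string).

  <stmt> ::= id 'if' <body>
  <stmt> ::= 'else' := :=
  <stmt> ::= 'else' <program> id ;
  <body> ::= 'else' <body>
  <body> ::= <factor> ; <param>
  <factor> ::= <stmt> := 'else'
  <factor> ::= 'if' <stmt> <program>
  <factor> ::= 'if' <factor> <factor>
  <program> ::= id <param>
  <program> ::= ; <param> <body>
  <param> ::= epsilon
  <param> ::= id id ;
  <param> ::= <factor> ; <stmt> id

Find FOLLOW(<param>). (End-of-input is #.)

{ #, 'else', 'if', :=, ;, id }

In <body> ::= <factor> ; <param>: <param> is at the end, add FOLLOW(<body>) = { #, 'else', 'if', :=, ;, id }.
In <program> ::= id <param>: <param> is at the end, add FOLLOW(<program>) = { 'else', 'if', ;, id }.
In <program> ::= ; <param> <body>: add FIRST(<body>) = { 'else', 'if', id }.
Union: FOLLOW(<param>) = { #, 'else', 'if', :=, ;, id }.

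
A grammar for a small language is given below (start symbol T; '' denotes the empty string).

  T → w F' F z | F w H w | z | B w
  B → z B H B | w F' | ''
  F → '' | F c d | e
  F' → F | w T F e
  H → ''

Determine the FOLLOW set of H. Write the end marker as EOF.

In T → F w H w: add FIRST(w) = { w }.
In B → z B H B: add FIRST(B)\{''} = { w, z }.
  Since B is nullable, also add FOLLOW(B) = { w, z }.
Union: FOLLOW(H) = { w, z }.

{ w, z }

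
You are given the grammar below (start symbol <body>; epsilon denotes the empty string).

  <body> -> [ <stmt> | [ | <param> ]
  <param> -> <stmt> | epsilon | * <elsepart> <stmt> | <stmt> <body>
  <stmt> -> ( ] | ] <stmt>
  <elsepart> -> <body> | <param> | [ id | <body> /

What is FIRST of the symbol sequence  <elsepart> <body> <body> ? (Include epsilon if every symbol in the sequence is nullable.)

{ (, *, [, ] }

Add FIRST(<elsepart>)\{epsilon} = { (, *, [, ] }; <elsepart> is nullable, continue.
Add FIRST(<body>) = { (, *, [, ] }; <body> is not nullable, stop.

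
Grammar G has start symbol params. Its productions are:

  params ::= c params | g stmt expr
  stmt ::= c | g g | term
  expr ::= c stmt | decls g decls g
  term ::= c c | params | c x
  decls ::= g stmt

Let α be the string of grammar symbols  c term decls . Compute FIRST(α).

c is a terminal; add {c} and stop.

{ c }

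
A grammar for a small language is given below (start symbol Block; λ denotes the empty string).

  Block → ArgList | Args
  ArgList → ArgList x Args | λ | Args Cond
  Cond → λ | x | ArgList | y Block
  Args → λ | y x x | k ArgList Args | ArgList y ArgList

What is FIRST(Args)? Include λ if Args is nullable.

{ k, x, y, λ }

Args → λ contributes λ.
Args → y x x contributes {y}.
Args → k ArgList Args contributes {k}.
From Args → ArgList y ArgList: ArgList nullable, take FIRST(ArgList) ∪ {y} = { k, x, y }.
Union: FIRST(Args) = { k, x, y, λ }.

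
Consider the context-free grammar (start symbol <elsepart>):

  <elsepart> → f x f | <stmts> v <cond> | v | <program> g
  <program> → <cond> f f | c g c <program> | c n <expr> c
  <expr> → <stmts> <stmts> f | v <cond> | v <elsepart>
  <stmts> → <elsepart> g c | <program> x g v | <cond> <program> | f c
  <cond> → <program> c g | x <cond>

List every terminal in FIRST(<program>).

From <program> → <cond> f f: add FIRST(<cond>) = { c, x }.
<program> → c g c <program> contributes {c}.
<program> → c n <expr> c contributes {c}.
Union: FIRST(<program>) = { c, x }.

{ c, x }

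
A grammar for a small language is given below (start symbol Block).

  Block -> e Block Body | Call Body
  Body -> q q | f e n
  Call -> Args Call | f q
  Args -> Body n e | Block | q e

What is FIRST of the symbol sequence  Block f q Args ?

{ e, f, q }

Add FIRST(Block) = { e, f, q }; Block is not nullable, stop.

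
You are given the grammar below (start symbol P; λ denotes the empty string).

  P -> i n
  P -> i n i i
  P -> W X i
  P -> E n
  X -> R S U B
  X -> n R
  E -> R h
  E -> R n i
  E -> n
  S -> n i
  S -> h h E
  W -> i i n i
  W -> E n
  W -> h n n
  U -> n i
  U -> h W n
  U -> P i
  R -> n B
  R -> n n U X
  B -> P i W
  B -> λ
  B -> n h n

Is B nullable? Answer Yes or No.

B has an λ-production, so B ⇒ λ.

Yes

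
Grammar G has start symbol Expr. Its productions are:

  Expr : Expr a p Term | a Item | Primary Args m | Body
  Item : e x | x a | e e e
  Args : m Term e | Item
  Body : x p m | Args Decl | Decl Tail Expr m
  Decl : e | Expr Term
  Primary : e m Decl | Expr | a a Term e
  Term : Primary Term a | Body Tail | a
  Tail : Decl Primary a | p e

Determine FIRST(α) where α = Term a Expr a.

{ a, e, m, x }

Add FIRST(Term) = { a, e, m, x }; Term is not nullable, stop.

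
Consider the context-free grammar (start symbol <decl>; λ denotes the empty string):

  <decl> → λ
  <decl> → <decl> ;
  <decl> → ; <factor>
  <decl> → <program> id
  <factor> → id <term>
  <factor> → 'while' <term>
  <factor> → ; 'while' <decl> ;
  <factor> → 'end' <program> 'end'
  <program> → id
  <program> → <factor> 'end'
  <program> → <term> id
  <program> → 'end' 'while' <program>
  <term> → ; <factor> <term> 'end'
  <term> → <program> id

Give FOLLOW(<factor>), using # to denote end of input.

In <decl> → ; <factor>: <factor> is at the end, add FOLLOW(<decl>) = { #, ; }.
In <program> → <factor> 'end': add FIRST('end') = { 'end' }.
In <term> → ; <factor> <term> 'end': add FIRST(<term> 'end') = { 'end', 'while', ;, id }.
Union: FOLLOW(<factor>) = { #, 'end', 'while', ;, id }.

{ #, 'end', 'while', ;, id }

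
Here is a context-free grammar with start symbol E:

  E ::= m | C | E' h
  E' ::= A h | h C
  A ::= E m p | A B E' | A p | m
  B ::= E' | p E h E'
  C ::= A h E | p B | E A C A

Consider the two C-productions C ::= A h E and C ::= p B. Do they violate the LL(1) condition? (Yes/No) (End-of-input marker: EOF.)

FIRST(A h E) = { h, m, p } and FIRST(p B) = { p }.
Both contain p, so the two alternatives are not disjoint — LL(1) conflict.

Yes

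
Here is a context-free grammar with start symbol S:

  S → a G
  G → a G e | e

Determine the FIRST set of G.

G → a G e contributes {a}.
G → e contributes {e}.
Union: FIRST(G) = { a, e }.

{ a, e }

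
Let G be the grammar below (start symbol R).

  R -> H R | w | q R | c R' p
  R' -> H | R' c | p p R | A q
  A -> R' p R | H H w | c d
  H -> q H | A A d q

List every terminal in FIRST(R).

{ c, p, q, w }

From R -> H R: add FIRST(H) = { c, p, q }.
R -> w contributes {w}.
R -> q R contributes {q}.
R -> c R' p contributes {c}.
Union: FIRST(R) = { c, p, q, w }.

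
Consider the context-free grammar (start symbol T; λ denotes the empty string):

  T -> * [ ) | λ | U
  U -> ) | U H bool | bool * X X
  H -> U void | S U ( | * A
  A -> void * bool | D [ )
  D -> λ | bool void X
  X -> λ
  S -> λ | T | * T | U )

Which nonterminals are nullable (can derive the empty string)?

{ D, S, T, X }

Directly nullable (have an λ-production): T, D, X, S.
No other nonterminal has a production whose RHS symbols are all nullable.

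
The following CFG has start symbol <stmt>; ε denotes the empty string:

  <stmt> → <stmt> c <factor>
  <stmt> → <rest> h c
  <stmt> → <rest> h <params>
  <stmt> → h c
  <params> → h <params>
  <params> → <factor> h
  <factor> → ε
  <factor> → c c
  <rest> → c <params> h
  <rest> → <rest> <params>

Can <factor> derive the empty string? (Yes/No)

Yes

<factor> has an ε-production, so <factor> ⇒ ε.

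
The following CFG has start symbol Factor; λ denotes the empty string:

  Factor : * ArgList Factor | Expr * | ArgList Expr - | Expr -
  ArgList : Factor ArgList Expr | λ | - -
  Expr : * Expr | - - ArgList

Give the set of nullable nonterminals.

Directly nullable (have an λ-production): ArgList.
No other nonterminal has a production whose RHS symbols are all nullable.

{ ArgList }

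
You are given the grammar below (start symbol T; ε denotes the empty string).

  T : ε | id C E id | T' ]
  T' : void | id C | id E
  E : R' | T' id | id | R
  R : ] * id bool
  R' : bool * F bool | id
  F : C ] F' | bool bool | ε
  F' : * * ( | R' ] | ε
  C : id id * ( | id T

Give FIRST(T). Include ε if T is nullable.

T : ε contributes ε.
T : id C E id contributes {id}.
From T : T' ]: add FIRST(T') = { id, void }.
Union: FIRST(T) = { id, void, ε }.

{ id, void, ε }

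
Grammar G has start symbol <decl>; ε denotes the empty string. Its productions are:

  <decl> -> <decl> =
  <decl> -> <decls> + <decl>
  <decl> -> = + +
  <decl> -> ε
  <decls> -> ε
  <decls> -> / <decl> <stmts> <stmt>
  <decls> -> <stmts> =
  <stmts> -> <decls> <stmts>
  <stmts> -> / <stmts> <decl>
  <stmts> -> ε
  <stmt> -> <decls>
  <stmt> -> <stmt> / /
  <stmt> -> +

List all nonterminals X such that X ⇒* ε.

{ <decl>, <decls>, <stmt>, <stmts> }

Directly nullable (have an ε-production): <decl>, <decls>, <stmts>.
<stmt> -> <decls> with every symbol nullable, so <stmt> is nullable.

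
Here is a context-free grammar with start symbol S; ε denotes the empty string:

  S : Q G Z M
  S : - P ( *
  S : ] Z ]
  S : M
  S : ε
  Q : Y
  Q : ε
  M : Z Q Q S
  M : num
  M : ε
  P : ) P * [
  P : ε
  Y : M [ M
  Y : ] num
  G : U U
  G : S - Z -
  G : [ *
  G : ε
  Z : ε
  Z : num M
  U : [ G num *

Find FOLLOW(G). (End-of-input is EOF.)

{ EOF, -, [, ], num }

In S : Q G Z M: add FIRST(Z M)\{ε} = { -, [, ], num }.
  Since Z M is nullable, also add FOLLOW(S) = { EOF, -, [, ], num }.
In U : [ G num *: add FIRST(num *) = { num }.
Union: FOLLOW(G) = { EOF, -, [, ], num }.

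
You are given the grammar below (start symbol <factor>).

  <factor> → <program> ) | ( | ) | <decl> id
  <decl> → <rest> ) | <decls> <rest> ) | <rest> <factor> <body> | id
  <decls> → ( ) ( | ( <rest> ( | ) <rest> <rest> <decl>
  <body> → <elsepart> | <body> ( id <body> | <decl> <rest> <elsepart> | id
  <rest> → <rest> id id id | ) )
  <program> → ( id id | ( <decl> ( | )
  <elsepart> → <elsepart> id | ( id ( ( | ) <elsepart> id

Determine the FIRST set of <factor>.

{ (, ), id }

From <factor> → <program> ): add FIRST(<program>) = { (, ) }.
<factor> → ( contributes {(}.
<factor> → ) contributes {)}.
From <factor> → <decl> id: add FIRST(<decl>) = { (, ), id }.
Union: FIRST(<factor>) = { (, ), id }.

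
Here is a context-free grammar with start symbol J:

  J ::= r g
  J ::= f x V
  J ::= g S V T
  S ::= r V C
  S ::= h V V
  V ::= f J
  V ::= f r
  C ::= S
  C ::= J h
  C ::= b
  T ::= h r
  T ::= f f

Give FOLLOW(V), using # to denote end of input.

In J ::= f x V: V is at the end, add FOLLOW(J) = { #, b, f, g, h, r }.
In J ::= g S V T: add FIRST(T) = { f, h }.
In S ::= r V C: add FIRST(C) = { b, f, g, h, r }.
In S ::= h V V: add FIRST(V) = { f }.
In S ::= h V V: V is at the end, add FOLLOW(S) = { f }.
Union: FOLLOW(V) = { #, b, f, g, h, r }.

{ #, b, f, g, h, r }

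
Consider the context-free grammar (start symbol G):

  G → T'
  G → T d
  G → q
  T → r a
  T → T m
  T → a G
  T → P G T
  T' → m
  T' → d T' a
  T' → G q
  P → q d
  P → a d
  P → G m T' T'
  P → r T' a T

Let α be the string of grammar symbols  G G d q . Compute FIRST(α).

{ a, d, m, q, r }

Add FIRST(G) = { a, d, m, q, r }; G is not nullable, stop.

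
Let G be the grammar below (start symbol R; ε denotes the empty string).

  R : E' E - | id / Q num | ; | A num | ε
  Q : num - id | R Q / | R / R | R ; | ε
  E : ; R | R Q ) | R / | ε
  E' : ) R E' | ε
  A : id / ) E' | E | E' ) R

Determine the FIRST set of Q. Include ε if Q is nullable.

{ ), -, /, ;, id, num, ε }

Q : num - id contributes {num}.
From Q : R Q /: R, Q nullable, take FIRST(R) ∪ FIRST(Q) ∪ {/} = { ), -, /, ;, id, num }.
From Q : R / R: R nullable, take FIRST(R) ∪ {/} = { ), -, /, ;, id, num }.
From Q : R ;: R nullable, take FIRST(R) ∪ {;} = { ), -, /, ;, id, num }.
Q : ε contributes ε.
Union: FIRST(Q) = { ), -, /, ;, id, num, ε }.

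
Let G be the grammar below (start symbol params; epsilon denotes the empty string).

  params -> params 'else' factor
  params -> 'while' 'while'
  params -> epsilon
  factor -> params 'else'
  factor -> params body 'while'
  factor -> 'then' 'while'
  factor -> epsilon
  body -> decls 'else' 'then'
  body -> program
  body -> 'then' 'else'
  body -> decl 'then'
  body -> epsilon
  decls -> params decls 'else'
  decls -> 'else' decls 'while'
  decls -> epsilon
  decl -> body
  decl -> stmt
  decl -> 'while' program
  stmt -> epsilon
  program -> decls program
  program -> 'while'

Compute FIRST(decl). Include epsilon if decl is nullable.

From decl -> body: add FIRST(body) = { 'else', 'then', 'while', epsilon } (including epsilon since body is nullable).
From decl -> stmt: add FIRST(stmt) = { epsilon } (including epsilon since stmt is nullable).
decl -> 'while' program contributes {'while'}.
Union: FIRST(decl) = { 'else', 'then', 'while', epsilon }.

{ 'else', 'then', 'while', epsilon }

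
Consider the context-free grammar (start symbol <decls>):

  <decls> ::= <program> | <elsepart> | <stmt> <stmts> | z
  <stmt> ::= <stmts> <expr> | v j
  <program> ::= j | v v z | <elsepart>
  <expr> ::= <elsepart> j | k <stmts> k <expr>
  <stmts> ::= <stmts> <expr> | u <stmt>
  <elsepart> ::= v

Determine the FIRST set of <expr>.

{ k, v }

From <expr> ::= <elsepart> j: add FIRST(<elsepart>) = { v }.
<expr> ::= k <stmts> k <expr> contributes {k}.
Union: FIRST(<expr>) = { k, v }.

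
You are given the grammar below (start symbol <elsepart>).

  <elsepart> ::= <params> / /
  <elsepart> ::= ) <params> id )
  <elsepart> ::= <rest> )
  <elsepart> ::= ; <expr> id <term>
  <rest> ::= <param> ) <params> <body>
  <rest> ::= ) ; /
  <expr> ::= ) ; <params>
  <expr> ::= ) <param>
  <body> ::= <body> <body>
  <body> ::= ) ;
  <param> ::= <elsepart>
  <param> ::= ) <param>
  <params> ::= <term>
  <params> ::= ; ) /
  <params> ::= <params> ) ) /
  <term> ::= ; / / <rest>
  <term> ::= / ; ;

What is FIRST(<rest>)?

{ ), /, ; }

From <rest> ::= <param> ) <params> <body>: add FIRST(<param>) = { ), /, ; }.
<rest> ::= ) ; / contributes {)}.
Union: FIRST(<rest>) = { ), /, ; }.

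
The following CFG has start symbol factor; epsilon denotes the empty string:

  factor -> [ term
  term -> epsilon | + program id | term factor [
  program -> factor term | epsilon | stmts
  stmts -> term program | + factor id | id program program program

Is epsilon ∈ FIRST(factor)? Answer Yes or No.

No

Nullable nonterminals: program, stmts, term.
No production of factor has an RHS whose symbols are all nullable, so factor is not nullable.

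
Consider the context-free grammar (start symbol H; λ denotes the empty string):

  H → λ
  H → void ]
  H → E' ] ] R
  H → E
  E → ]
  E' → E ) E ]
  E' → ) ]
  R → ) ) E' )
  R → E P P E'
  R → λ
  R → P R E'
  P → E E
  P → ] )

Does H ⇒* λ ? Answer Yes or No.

H has an λ-production, so H ⇒ λ.

Yes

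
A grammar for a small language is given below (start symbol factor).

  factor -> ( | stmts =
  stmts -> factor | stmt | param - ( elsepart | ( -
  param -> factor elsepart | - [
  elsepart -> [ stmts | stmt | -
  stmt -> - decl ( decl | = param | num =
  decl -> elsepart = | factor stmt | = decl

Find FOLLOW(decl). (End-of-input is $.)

In stmt -> - decl ( decl: add FIRST(( decl) = { ( }.
In stmt -> - decl ( decl: decl is at the end, add FOLLOW(stmt) = { (, -, = }.
In decl -> = decl: decl is at the end, add FOLLOW(decl) = { (, -, = }.
Union: FOLLOW(decl) = { (, -, = }.

{ (, -, = }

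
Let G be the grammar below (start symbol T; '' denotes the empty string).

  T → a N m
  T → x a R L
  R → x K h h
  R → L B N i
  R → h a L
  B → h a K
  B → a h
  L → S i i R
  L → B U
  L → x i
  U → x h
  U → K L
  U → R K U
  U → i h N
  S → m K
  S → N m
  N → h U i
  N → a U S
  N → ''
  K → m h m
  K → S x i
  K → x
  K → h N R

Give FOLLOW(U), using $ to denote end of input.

In L → B U: U is at the end, add FOLLOW(L) = { $, a, h, i, m, x }.
In U → R K U: U is at the end, add FOLLOW(U) = { $, a, h, i, m, x }.
In N → h U i: add FIRST(i) = { i }.
In N → a U S: add FIRST(S) = { a, h, m }.
Union: FOLLOW(U) = { $, a, h, i, m, x }.

{ $, a, h, i, m, x }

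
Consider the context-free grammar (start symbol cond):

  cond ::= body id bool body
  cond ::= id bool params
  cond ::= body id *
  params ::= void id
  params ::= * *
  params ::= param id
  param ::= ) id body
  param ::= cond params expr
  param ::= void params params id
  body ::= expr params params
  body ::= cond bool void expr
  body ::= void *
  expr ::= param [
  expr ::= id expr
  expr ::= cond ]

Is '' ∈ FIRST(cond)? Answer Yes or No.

No

No nonterminal in this grammar is nullable.
No production of cond has an RHS whose symbols are all nullable, so cond is not nullable.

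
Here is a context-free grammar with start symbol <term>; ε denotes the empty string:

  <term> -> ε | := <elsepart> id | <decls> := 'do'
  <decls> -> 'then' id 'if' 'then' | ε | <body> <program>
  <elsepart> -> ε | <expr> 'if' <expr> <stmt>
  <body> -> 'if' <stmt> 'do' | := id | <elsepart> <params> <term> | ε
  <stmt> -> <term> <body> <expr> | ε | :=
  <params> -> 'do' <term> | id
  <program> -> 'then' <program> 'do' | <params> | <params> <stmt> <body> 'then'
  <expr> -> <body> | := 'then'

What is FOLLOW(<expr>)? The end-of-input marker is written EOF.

In <elsepart> -> <expr> 'if' <expr> <stmt>: add FIRST('if' <expr> <stmt>) = { 'if' }.
In <elsepart> -> <expr> 'if' <expr> <stmt>: add FIRST(<stmt>)\{ε} = { 'do', 'if', 'then', :=, id }.
  Since <stmt> is nullable, also add FOLLOW(<elsepart>) = { 'do', id }.
In <stmt> -> <term> <body> <expr>: <expr> is at the end, add FOLLOW(<stmt>) = { 'do', 'if', 'then', :=, id }.
Union: FOLLOW(<expr>) = { 'do', 'if', 'then', :=, id }.

{ 'do', 'if', 'then', :=, id }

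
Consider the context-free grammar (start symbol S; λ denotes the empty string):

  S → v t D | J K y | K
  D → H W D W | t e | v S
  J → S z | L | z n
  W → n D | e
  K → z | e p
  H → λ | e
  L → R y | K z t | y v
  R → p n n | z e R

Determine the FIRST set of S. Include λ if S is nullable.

{ e, p, v, y, z }

S → v t D contributes {v}.
From S → J K y: add FIRST(J) = { e, p, v, y, z }.
From S → K: add FIRST(K) = { e, z }.
Union: FIRST(S) = { e, p, v, y, z }.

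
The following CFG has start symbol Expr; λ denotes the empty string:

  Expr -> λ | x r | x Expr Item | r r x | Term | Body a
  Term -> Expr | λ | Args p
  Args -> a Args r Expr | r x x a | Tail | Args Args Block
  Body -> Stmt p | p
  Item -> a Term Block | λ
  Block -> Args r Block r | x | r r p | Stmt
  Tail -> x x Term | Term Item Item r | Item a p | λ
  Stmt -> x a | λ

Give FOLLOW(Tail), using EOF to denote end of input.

In Args -> Tail: Tail is at the end, add FOLLOW(Args) = { a, p, r, x }.
Union: FOLLOW(Tail) = { a, p, r, x }.

{ a, p, r, x }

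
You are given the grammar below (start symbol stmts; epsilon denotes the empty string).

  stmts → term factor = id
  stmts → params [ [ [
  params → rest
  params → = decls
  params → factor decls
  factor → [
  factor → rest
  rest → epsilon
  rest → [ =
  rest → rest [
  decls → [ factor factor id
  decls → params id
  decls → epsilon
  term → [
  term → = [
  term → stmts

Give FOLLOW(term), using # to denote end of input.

{ =, [ }

In stmts → term factor = id: add FIRST(factor = id) = { =, [ }.
Union: FOLLOW(term) = { =, [ }.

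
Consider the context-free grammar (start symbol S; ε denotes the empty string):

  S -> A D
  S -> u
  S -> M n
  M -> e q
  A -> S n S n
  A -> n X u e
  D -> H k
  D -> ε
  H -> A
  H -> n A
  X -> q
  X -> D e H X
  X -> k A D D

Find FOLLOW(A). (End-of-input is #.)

{ #, e, k, n, q, u }

In S -> A D: add FIRST(D)\{ε} = { e, n, u }.
  Since D is nullable, also add FOLLOW(S) = { #, n }.
In H -> A: A is at the end, add FOLLOW(H) = { e, k, n, q, u }.
In H -> n A: A is at the end, add FOLLOW(H) = { e, k, n, q, u }.
In X -> k A D D: add FIRST(D D)\{ε} = { e, n, u }.
  Since D D is nullable, also add FOLLOW(X) = { u }.
Union: FOLLOW(A) = { #, e, k, n, q, u }.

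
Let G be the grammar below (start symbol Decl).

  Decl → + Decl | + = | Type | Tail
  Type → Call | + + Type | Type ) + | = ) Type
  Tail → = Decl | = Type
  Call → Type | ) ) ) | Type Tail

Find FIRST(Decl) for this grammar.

{ ), +, = }

Decl → + Decl contributes {+}.
Decl → + = contributes {+}.
From Decl → Type: add FIRST(Type) = { ), +, = }.
From Decl → Tail: add FIRST(Tail) = { = }.
Union: FIRST(Decl) = { ), +, = }.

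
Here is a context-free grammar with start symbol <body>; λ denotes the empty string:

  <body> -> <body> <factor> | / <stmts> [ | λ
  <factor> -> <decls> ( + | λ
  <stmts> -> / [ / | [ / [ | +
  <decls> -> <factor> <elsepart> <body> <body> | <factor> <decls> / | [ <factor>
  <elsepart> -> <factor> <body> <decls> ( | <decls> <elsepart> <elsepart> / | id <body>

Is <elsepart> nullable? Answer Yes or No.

Nullable nonterminals: <body>, <factor>.
No production of <elsepart> has an RHS whose symbols are all nullable, so <elsepart> is not nullable.

No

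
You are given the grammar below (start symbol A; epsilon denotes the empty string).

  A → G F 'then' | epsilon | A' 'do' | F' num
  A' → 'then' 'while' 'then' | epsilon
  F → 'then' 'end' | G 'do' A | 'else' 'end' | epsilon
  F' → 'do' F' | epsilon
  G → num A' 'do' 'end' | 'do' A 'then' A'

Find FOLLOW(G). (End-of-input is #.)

{ 'do', 'else', 'then', num }

In A → G F 'then': add FIRST(F 'then') = { 'do', 'else', 'then', num }.
In F → G 'do' A: add FIRST('do' A) = { 'do' }.
Union: FOLLOW(G) = { 'do', 'else', 'then', num }.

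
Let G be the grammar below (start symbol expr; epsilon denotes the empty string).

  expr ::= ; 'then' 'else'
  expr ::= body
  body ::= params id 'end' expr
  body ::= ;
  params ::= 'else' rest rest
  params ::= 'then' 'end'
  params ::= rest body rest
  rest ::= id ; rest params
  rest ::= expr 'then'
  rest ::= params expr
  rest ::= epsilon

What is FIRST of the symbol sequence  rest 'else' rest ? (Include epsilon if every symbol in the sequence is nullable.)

Add FIRST(rest)\{epsilon} = { 'else', 'then', ;, id }; rest is nullable, continue.
'else' is a terminal; add {'else'} and stop.

{ 'else', 'then', ;, id }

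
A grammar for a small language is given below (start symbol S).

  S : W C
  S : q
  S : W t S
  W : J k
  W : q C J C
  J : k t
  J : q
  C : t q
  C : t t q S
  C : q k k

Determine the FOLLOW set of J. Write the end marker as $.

In W : J k: add FIRST(k) = { k }.
In W : q C J C: add FIRST(C) = { q, t }.
Union: FOLLOW(J) = { k, q, t }.

{ k, q, t }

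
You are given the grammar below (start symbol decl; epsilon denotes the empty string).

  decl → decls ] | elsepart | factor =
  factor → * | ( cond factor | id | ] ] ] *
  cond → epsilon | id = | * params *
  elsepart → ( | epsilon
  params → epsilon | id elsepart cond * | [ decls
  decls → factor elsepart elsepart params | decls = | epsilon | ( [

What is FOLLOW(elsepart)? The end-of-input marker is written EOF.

In decl → elsepart: elsepart is at the end, add FOLLOW(decl) = { EOF }.
In params → id elsepart cond *: add FIRST(cond *) = { *, id }.
In decls → factor elsepart elsepart params: add FIRST(elsepart params)\{epsilon} = { (, [, id }.
  Since elsepart params is nullable, also add FOLLOW(decls) = { *, =, ] }.
In decls → factor elsepart elsepart params: add FIRST(params)\{epsilon} = { [, id }.
  Since params is nullable, also add FOLLOW(decls) = { *, =, ] }.
Union: FOLLOW(elsepart) = { EOF, (, *, =, [, ], id }.

{ EOF, (, *, =, [, ], id }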